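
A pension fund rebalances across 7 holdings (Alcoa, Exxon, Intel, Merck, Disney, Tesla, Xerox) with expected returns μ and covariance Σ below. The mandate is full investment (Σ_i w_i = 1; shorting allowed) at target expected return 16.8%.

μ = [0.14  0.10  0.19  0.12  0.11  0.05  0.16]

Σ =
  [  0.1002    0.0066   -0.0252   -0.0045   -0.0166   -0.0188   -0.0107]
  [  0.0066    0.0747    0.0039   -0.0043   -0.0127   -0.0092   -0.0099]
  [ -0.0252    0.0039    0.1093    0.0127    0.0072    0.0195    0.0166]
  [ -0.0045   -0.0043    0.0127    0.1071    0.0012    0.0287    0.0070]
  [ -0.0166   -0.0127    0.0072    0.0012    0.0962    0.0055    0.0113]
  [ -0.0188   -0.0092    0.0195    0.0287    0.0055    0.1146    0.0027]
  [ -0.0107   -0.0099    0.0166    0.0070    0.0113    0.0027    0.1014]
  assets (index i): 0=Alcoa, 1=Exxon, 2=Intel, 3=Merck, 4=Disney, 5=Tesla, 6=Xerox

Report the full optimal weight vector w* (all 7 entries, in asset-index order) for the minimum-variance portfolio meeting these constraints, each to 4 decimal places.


p=Σ⁻¹μ = [2.2124  1.5742  1.7208  0.8782  1.4043  0.3112  1.4580]
q=Σ⁻¹𝟙 = [15.9510  16.5702  7.5388  6.6141  13.0315  8.8779  9.7836]
a=μᵀp=1.302788  b=𝟙ᵀp=9.558949  c=𝟙ᵀq=78.367029  D=ac−b²=10.722117
λ₁=(c·0.168−b)/D = (78.367029·0.168−9.558949)/10.722117 = 0.336381
λ₂=(a−b·0.168)/D = (1.302788−9.558949·0.168)/10.722117 = -0.028270
w* = 0.336381·p + -0.028270·q:
  w_0 = 0.336381·2.2124 + -0.028270·15.9510 = 0.2933  (Alcoa)
  w_1 = 0.336381·1.5742 + -0.028270·16.5702 = 0.0611  (Exxon)
  w_2 = 0.336381·1.7208 + -0.028270·7.5388 = 0.3657  (Intel)
  w_3 = 0.336381·0.8782 + -0.028270·6.6141 = 0.1084  (Merck)
  w_4 = 0.336381·1.4043 + -0.028270·13.0315 = 0.1040  (Disney)
  w_5 = 0.336381·0.3112 + -0.028270·8.8779 = -0.1463  (Tesla)
  w_6 = 0.336381·1.4580 + -0.028270·9.7836 = 0.2138  (Xerox)
Σw_i=1.0000  μᵀw=0.1680
σ²=wᵀΣw=λ₁·μ_p+λ₂ = 0.336381·0.168 + -0.028270 = 0.028242 ≈ 0.0282

0.2933  0.0611  0.3657  0.1084  0.1040  -0.1463  0.2138


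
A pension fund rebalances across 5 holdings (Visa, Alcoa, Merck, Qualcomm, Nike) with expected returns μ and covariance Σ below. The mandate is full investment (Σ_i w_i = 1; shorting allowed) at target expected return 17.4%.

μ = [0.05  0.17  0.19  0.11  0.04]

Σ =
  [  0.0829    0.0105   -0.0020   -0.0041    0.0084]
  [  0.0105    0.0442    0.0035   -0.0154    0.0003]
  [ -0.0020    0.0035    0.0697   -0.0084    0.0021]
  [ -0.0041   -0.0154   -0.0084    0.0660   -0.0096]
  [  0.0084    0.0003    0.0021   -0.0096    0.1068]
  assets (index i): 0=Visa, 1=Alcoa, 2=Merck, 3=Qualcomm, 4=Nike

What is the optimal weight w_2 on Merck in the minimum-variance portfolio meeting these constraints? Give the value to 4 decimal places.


0.3285

x=Σ⁻¹μ = [0.1781  4.6958  2.8662  3.2227  0.5807]
y=Σ⁻¹𝟙 = [9.0918  28.1348  15.9925  25.8552  10.5788]
a=μᵀx=1.729475  b=𝟙ᵀx=11.543324  c=𝟙ᵀy=89.653244  D=ac−b²=21.804764
λ₁=(c·0.174−b)/D = (89.653244·0.174−11.543324)/21.804764 = 0.186030
λ₂=(a−b·0.174)/D = (1.729475−11.543324·0.174)/21.804764 = -0.012798
w* = 0.186030·x + -0.012798·y:
  w_0 = 0.186030·0.1781 + -0.012798·9.0918 = -0.0832  (Visa)
  w_1 = 0.186030·4.6958 + -0.012798·28.1348 = 0.5135  (Alcoa)
  w_2 = 0.186030·2.8662 + -0.012798·15.9925 = 0.3285  (Merck)
  w_3 = 0.186030·3.2227 + -0.012798·25.8552 = 0.2686  (Qualcomm)
  w_4 = 0.186030·0.5807 + -0.012798·10.5788 = -0.0274  (Nike)
Σw_i=1.0000  μᵀw=0.1740
σ²=wᵀΣw=λ₁·μ_p+λ₂ = 0.186030·0.174 + -0.012798 = 0.019571 ≈ 0.0196


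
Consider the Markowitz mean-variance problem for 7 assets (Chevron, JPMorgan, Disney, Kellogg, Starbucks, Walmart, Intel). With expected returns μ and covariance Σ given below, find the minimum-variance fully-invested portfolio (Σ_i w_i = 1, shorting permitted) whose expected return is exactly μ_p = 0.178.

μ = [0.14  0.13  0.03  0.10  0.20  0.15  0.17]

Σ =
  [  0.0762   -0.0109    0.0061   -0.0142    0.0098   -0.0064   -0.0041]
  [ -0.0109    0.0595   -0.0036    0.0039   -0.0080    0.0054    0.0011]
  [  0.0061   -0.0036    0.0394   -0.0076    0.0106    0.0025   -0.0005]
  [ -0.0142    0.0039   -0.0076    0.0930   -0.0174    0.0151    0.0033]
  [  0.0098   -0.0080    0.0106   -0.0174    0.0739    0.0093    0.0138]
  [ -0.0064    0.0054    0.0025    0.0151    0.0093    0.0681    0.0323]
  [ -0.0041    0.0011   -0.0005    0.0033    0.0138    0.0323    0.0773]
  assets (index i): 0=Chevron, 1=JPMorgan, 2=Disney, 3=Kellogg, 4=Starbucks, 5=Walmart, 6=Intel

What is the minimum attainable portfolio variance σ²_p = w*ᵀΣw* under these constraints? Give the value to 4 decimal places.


x=Σ⁻¹μ = [2.3213  2.7795  0.2176  1.6572  2.6971  0.7922  1.4009]
y=Σ⁻¹𝟙 = [16.4653  21.2824  24.5079  15.5156  11.5416  4.2874  9.1512]
a=μᵀx=1.754974  b=𝟙ᵀx=11.865802  c=𝟙ᵀy=102.751528  D=ac−b²=39.528988
λ₁=(c·0.178−b)/D = (102.751528·0.178−11.865802)/39.528988 = 0.162513
λ₂=(a−b·0.178)/D = (1.754974−11.865802·0.178)/39.528988 = -0.009035
w* = 0.162513·x + -0.009035·y:
  w_0 = 0.162513·2.3213 + -0.009035·16.4653 = 0.2285  (Chevron)
  w_1 = 0.162513·2.7795 + -0.009035·21.2824 = 0.2594  (JPMorgan)
  w_2 = 0.162513·0.2176 + -0.009035·24.5079 = -0.1861  (Disney)
  w_3 = 0.162513·1.6572 + -0.009035·15.5156 = 0.1291  (Kellogg)
  w_4 = 0.162513·2.6971 + -0.009035·11.5416 = 0.3340  (Starbucks)
  w_5 = 0.162513·0.7922 + -0.009035·4.2874 = 0.0900  (Walmart)
  w_6 = 0.162513·1.4009 + -0.009035·9.1512 = 0.1450  (Intel)
Σw_i=1.0000  μᵀw=0.1780
σ²=wᵀΣw=λ₁·μ_p+λ₂ = 0.162513·0.178 + -0.009035 = 0.019892 ≈ 0.0199

0.0199


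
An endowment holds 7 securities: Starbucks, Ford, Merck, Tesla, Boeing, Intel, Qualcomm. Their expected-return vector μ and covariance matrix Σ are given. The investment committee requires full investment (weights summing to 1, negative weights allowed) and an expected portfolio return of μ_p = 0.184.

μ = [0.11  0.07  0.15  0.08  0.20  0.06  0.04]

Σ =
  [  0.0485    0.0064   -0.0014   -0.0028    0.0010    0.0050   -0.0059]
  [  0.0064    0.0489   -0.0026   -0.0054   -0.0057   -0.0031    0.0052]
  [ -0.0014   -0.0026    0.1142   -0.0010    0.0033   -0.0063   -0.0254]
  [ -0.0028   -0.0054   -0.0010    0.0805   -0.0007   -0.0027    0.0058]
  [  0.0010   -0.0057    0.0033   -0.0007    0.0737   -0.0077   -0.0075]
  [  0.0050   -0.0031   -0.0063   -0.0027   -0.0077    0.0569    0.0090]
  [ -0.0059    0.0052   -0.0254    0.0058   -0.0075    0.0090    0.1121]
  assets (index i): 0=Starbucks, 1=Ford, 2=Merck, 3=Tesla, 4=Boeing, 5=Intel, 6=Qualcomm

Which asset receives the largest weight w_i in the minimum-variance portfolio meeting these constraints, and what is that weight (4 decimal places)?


Boeing (0.6478)

u=Σ⁻¹μ = [2.0292  1.7469  1.5516  1.2226  2.9953  1.4876  0.7519]
v=Σ⁻¹𝟙 = [17.6731  22.6777  12.5380  14.7903  17.8261  20.1062  10.4529]
a=μᵀu=1.394443  b=𝟙ᵀu=11.785112  c=𝟙ᵀv=116.064329  D=ac−b²=22.956210
λ₁=(c·0.184−b)/D = (116.064329·0.184−11.785112)/22.956210 = 0.416912
λ₂=(a−b·0.184)/D = (1.394443−11.785112·0.184)/22.956210 = -0.033717
w* = 0.416912·u + -0.033717·v:
  w_0 = 0.416912·2.0292 + -0.033717·17.6731 = 0.2501  (Starbucks)
  w_1 = 0.416912·1.7469 + -0.033717·22.6777 = -0.0363  (Ford)
  w_2 = 0.416912·1.5516 + -0.033717·12.5380 = 0.2241  (Merck)
  w_3 = 0.416912·1.2226 + -0.033717·14.7903 = 0.0110  (Tesla)
  w_4 = 0.416912·2.9953 + -0.033717·17.8261 = 0.6478  (Boeing)
  w_5 = 0.416912·1.4876 + -0.033717·20.1062 = -0.0577  (Intel)
  w_6 = 0.416912·0.7519 + -0.033717·10.4529 = -0.0390  (Qualcomm)
Σw_i=1.0000  μᵀw=0.1840
σ²=wᵀΣw=λ₁·μ_p+λ₂ = 0.416912·0.184 + -0.033717 = 0.042995 ≈ 0.0430


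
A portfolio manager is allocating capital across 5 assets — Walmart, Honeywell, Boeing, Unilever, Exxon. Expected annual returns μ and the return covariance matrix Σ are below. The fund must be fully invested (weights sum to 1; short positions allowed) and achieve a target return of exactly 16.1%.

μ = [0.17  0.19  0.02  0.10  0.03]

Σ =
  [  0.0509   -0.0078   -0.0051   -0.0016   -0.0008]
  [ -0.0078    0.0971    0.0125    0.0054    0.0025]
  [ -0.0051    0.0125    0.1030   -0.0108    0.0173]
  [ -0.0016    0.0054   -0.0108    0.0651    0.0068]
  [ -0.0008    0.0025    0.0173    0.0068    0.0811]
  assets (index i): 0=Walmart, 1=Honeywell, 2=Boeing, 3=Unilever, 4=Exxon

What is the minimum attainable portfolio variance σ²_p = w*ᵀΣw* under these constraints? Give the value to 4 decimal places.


0.0217

x=Σ⁻¹μ = [3.7414  2.1393  0.2467  1.4743  0.1646]
y=Σ⁻¹𝟙 = [22.7619  9.7549  9.8273  15.8191  8.8316]
a=μᵀx=1.199805  b=𝟙ᵀx=7.766362  c=𝟙ᵀy=66.994780  D=ac−b²=20.064304
λ₁=(c·0.161−b)/D = (66.994780·0.161−7.766362)/20.064304 = 0.150506
λ₂=(a−b·0.161)/D = (1.199805−7.766362·0.161)/20.064304 = -0.002521
w* = 0.150506·x + -0.002521·y:
  w_0 = 0.150506·3.7414 + -0.002521·22.7619 = 0.5057  (Walmart)
  w_1 = 0.150506·2.1393 + -0.002521·9.7549 = 0.2974  (Honeywell)
  w_2 = 0.150506·0.2467 + -0.002521·9.8273 = 0.0124  (Boeing)
  w_3 = 0.150506·1.4743 + -0.002521·15.8191 = 0.1820  (Unilever)
  w_4 = 0.150506·0.1646 + -0.002521·8.8316 = 0.0025  (Exxon)
Σw_i=1.0000  μᵀw=0.1610
σ²=wᵀΣw=λ₁·μ_p+λ₂ = 0.150506·0.161 + -0.002521 = 0.021711 ≈ 0.0217


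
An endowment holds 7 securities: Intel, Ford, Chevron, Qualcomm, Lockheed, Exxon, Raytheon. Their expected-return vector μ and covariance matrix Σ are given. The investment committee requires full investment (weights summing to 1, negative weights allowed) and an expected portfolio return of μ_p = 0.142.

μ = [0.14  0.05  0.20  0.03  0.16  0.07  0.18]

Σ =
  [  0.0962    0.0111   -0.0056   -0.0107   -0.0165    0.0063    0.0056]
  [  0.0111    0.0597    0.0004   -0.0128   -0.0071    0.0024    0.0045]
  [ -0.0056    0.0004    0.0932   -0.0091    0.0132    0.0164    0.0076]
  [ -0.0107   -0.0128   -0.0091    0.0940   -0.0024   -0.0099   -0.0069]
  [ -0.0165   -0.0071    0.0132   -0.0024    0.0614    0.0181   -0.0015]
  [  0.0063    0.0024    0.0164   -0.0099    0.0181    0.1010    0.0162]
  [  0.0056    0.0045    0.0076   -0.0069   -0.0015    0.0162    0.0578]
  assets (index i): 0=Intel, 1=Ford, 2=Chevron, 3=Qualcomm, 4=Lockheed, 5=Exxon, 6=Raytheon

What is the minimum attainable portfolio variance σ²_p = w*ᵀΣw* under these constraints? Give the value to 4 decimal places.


g=Σ⁻¹μ = [1.9929  0.8614  1.7917  1.0668  3.1753  -0.6918  3.0221]
h=Σ⁻¹𝟙 = [13.0463  19.1812  8.5043  17.4999  20.3936  2.8667  15.2404]
a=μᵀg=1.716015  b=𝟙ᵀg=11.218292  c=𝟙ᵀh=96.732178  D=ac−b²=40.143847
λ₁=(c·0.142−b)/D = (96.732178·0.142−11.218292)/40.143847 = 0.062716
λ₂=(a−b·0.142)/D = (1.716015−11.218292·0.142)/40.143847 = 0.003064
w* = 0.062716·g + 0.003064·h:
  w_0 = 0.062716·1.9929 + 0.003064·13.0463 = 0.1650  (Intel)
  w_1 = 0.062716·0.8614 + 0.003064·19.1812 = 0.1128  (Ford)
  w_2 = 0.062716·1.7917 + 0.003064·8.5043 = 0.1384  (Chevron)
  w_3 = 0.062716·1.0668 + 0.003064·17.4999 = 0.1205  (Qualcomm)
  w_4 = 0.062716·3.1753 + 0.003064·20.3936 = 0.2616  (Lockheed)
  w_5 = 0.062716·-0.6918 + 0.003064·2.8667 = -0.0346  (Exxon)
  w_6 = 0.062716·3.0221 + 0.003064·15.2404 = 0.2362  (Raytheon)
Σw_i=1.0000  μᵀw=0.1420
σ²=wᵀΣw=λ₁·μ_p+λ₂ = 0.062716·0.142 + 0.003064 = 0.011970 ≈ 0.0120

0.0120


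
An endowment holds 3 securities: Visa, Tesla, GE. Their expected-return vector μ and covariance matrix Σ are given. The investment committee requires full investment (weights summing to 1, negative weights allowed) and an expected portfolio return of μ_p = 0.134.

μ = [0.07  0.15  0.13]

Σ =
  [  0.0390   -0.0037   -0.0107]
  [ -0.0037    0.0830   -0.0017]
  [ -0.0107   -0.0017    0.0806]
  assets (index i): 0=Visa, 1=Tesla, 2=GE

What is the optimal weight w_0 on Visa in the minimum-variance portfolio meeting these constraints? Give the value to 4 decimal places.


0.1010

u=Σ⁻¹μ = [2.5268  1.9606  1.9897]
v=Σ⁻¹𝟙 = [31.5847  13.8021  16.8911]
a=μᵀu=0.729628  b=𝟙ᵀu=6.477087  c=𝟙ᵀv=62.277883  D=ac−b²=3.486999
λ₁=(c·0.134−b)/D = (62.277883·0.134−6.477087)/3.486999 = 0.535747
λ₂=(a−b·0.134)/D = (0.729628−6.477087·0.134)/3.486999 = -0.039662
w* = 0.535747·u + -0.039662·v:
  w_0 = 0.535747·2.5268 + -0.039662·31.5847 = 0.1010  (Visa)
  w_1 = 0.535747·1.9606 + -0.039662·13.8021 = 0.5030  (Tesla)
  w_2 = 0.535747·1.9897 + -0.039662·16.8911 = 0.3960  (GE)
Σw_i=1.0000  μᵀw=0.1340
σ²=wᵀΣw=λ₁·μ_p+λ₂ = 0.535747·0.134 + -0.039662 = 0.032128 ≈ 0.0321


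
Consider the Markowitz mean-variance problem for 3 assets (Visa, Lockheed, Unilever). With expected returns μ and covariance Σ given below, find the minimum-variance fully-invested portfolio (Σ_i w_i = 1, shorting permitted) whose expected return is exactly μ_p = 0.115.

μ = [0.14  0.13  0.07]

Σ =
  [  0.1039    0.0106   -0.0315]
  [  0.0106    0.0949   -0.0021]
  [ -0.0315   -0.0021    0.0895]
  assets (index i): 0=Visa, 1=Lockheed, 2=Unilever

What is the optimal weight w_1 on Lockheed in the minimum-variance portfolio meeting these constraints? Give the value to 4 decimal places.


x=Σ⁻¹μ = [1.6446  1.2169  1.3895]
y=Σ⁻¹𝟙 = [13.5699  9.3795  16.1692]
a=μᵀx=0.485702  b=𝟙ᵀx=4.250963  c=𝟙ᵀy=39.118611  D=ac−b²=0.929283
λ₁=(c·0.115−b)/D = (39.118611·0.115−4.250963)/0.929283 = 0.266525
λ₂=(a−b·0.115)/D = (0.485702−4.250963·0.115)/0.929283 = -0.003400
w* = 0.266525·x + -0.003400·y:
  w_0 = 0.266525·1.6446 + -0.003400·13.5699 = 0.3922  (Visa)
  w_1 = 0.266525·1.2169 + -0.003400·9.3795 = 0.2925  (Lockheed)
  w_2 = 0.266525·1.3895 + -0.003400·16.1692 = 0.3154  (Unilever)
Σw_i=1.0000  μᵀw=0.1150
σ²=wᵀΣw=λ₁·μ_p+λ₂ = 0.266525·0.115 + -0.003400 = 0.027251 ≈ 0.0273

0.2925


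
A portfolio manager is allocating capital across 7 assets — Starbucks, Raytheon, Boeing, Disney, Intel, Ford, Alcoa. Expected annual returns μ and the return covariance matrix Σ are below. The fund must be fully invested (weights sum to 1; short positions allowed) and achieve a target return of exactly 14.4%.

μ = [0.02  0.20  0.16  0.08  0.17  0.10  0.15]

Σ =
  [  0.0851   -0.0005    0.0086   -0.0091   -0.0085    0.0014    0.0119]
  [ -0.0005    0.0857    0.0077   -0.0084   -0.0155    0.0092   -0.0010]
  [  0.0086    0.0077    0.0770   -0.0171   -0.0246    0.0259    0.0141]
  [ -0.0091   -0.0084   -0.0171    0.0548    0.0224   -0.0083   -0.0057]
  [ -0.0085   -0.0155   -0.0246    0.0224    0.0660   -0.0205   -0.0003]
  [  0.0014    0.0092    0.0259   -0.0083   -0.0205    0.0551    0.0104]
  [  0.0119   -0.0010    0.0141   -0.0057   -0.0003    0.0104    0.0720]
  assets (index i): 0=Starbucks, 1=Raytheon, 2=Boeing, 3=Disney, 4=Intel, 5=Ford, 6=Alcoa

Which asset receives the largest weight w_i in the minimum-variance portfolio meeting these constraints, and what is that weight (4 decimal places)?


p=Σ⁻¹μ = [0.3381  2.8580  2.6288  1.4126  4.3053  1.6351  1.4459]
q=Σ⁻¹𝟙 = [13.6542  14.9959  14.5845  20.9897  24.7818  19.3223  7.9583]
a=μᵀp=2.224275  b=𝟙ᵀp=14.623843  c=𝟙ᵀq=116.286694  D=ac−b²=44.796845
λ₁=(c·0.144−b)/D = (116.286694·0.144−14.623843)/44.796845 = 0.047357
λ₂=(a−b·0.144)/D = (2.224275−14.623843·0.144)/44.796845 = 0.002644
w* = 0.047357·p + 0.002644·q:
  w_0 = 0.047357·0.3381 + 0.002644·13.6542 = 0.0521  (Starbucks)
  w_1 = 0.047357·2.8580 + 0.002644·14.9959 = 0.1750  (Raytheon)
  w_2 = 0.047357·2.6288 + 0.002644·14.5845 = 0.1631  (Boeing)
  w_3 = 0.047357·1.4126 + 0.002644·20.9897 = 0.1224  (Disney)
  w_4 = 0.047357·4.3053 + 0.002644·24.7818 = 0.2694  (Intel)
  w_5 = 0.047357·1.6351 + 0.002644·19.3223 = 0.1285  (Ford)
  w_6 = 0.047357·1.4459 + 0.002644·7.9583 = 0.0895  (Alcoa)
Σw_i=1.0000  μᵀw=0.1440
σ²=wᵀΣw=λ₁·μ_p+λ₂ = 0.047357·0.144 + 0.002644 = 0.009463 ≈ 0.0095

Intel (0.2694)


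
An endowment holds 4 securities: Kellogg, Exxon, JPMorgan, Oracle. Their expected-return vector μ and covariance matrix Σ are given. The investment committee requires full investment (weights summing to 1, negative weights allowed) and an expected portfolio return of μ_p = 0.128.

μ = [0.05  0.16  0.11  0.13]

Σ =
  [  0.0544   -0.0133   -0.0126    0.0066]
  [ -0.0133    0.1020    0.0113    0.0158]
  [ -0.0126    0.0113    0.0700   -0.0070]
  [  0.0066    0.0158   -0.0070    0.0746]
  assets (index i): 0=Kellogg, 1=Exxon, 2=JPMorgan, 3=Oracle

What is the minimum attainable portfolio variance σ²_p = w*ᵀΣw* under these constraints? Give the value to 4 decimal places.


g=Σ⁻¹μ = [1.4737  1.3328  1.7712  1.4962]
h=Σ⁻¹𝟙 = [23.4725  9.1355  18.1456  11.0960]
a=μᵀg=0.676261  b=𝟙ᵀg=6.073803  c=𝟙ᵀh=61.849612  D=ac−b²=4.935406
λ₁=(c·0.128−b)/D = (61.849612·0.128−6.073803)/4.935406 = 0.373414
λ₂=(a−b·0.128)/D = (0.676261−6.073803·0.128)/4.935406 = -0.020502
w* = 0.373414·g + -0.020502·h:
  w_0 = 0.373414·1.4737 + -0.020502·23.4725 = 0.0691  (Kellogg)
  w_1 = 0.373414·1.3328 + -0.020502·9.1355 = 0.3104  (Exxon)
  w_2 = 0.373414·1.7712 + -0.020502·18.1456 = 0.2894  (JPMorgan)
  w_3 = 0.373414·1.4962 + -0.020502·11.0960 = 0.3312  (Oracle)
Σw_i=1.0000  μᵀw=0.1280
σ²=wᵀΣw=λ₁·μ_p+λ₂ = 0.373414·0.128 + -0.020502 = 0.027295 ≈ 0.0273

0.0273


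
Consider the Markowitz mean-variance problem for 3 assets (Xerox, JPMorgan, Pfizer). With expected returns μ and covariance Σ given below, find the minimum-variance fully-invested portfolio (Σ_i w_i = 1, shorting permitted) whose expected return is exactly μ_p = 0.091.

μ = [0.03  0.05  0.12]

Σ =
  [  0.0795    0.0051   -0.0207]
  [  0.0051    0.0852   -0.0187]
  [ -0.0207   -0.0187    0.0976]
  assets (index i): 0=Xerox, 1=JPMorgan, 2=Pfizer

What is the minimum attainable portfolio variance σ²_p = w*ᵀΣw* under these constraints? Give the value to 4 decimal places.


0.0356

x=Σ⁻¹μ = [0.7249  0.8842  1.5527]
y=Σ⁻¹𝟙 = [15.9205  14.3787  16.3774]
a=μᵀx=0.252281  b=𝟙ᵀx=3.161839  c=𝟙ᵀy=46.676612  D=ac−b²=1.778394
λ₁=(c·0.091−b)/D = (46.676612·0.091−3.161839)/1.778394 = 0.610513
λ₂=(a−b·0.091)/D = (0.252281−3.161839·0.091)/1.778394 = -0.019932
w* = 0.610513·x + -0.019932·y:
  w_0 = 0.610513·0.7249 + -0.019932·15.9205 = 0.1252  (Xerox)
  w_1 = 0.610513·0.8842 + -0.019932·14.3787 = 0.2533  (JPMorgan)
  w_2 = 0.610513·1.5527 + -0.019932·16.3774 = 0.6215  (Pfizer)
Σw_i=1.0000  μᵀw=0.0910
σ²=wᵀΣw=λ₁·μ_p+λ₂ = 0.610513·0.091 + -0.019932 = 0.035625 ≈ 0.0356


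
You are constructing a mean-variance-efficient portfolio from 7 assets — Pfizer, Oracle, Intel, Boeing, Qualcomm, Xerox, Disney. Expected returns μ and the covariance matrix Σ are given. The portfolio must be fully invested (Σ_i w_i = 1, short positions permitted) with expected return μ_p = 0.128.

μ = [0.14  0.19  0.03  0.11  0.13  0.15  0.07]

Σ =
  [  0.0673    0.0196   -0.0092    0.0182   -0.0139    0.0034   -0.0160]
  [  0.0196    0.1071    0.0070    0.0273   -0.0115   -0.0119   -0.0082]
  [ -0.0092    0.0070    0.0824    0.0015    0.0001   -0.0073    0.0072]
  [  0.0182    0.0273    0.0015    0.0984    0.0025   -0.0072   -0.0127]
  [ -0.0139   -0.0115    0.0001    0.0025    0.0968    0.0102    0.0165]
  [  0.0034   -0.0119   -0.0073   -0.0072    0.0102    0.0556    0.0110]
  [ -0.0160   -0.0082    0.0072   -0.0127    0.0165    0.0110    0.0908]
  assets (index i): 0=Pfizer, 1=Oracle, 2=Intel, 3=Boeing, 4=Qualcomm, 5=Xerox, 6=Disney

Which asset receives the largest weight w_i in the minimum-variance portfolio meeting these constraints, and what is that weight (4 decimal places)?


Xerox (0.2546)

p=Σ⁻¹μ = [1.8157  1.7724  0.5848  0.5348  1.3947  2.7185  0.6966]
q=Σ⁻¹𝟙 = [16.2600  7.3924  13.7994  7.2922  9.6958  17.4547  10.5953]
a=μᵀp=1.305161  b=𝟙ᵀp=9.517400  c=𝟙ᵀq=82.489710  D=ac−b²=17.081424
λ₁=(c·0.128−b)/D = (82.489710·0.128−9.517400)/17.081424 = 0.060960
λ₂=(a−b·0.128)/D = (1.305161−9.517400·0.128)/17.081424 = 0.005089
w* = 0.060960·p + 0.005089·q:
  w_0 = 0.060960·1.8157 + 0.005089·16.2600 = 0.1934  (Pfizer)
  w_1 = 0.060960·1.7724 + 0.005089·7.3924 = 0.1457  (Oracle)
  w_2 = 0.060960·0.5848 + 0.005089·13.7994 = 0.1059  (Intel)
  w_3 = 0.060960·0.5348 + 0.005089·7.2922 = 0.0697  (Boeing)
  w_4 = 0.060960·1.3947 + 0.005089·9.6958 = 0.1344  (Qualcomm)
  w_5 = 0.060960·2.7185 + 0.005089·17.4547 = 0.2546  (Xerox)
  w_6 = 0.060960·0.6966 + 0.005089·10.5953 = 0.0964  (Disney)
Σw_i=1.0000  μᵀw=0.1280
σ²=wᵀΣw=λ₁·μ_p+λ₂ = 0.060960·0.128 + 0.005089 = 0.012892 ≈ 0.0129


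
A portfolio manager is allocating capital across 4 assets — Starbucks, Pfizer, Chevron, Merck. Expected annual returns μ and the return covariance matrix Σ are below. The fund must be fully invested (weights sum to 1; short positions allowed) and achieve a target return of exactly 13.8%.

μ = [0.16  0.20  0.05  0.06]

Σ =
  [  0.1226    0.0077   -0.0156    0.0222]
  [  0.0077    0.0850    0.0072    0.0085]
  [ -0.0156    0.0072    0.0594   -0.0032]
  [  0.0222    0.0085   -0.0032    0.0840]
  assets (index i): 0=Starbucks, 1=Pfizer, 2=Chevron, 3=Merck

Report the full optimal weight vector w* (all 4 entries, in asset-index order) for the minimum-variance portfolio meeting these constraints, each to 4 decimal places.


u=Σ⁻¹μ = [1.2513  2.1413  0.9217  0.2020]
v=Σ⁻¹𝟙 = [8.2421  8.4951  18.4855  9.5711]
a=μᵀu=0.686672  b=𝟙ᵀu=4.516305  c=𝟙ᵀv=44.793833  D=ac−b²=10.361673
λ₁=(c·0.138−b)/D = (44.793833·0.138−4.516305)/10.361673 = 0.160712
λ₂=(a−b·0.138)/D = (0.686672−4.516305·0.138)/10.361673 = 0.006121
w* = 0.160712·u + 0.006121·v:
  w_0 = 0.160712·1.2513 + 0.006121·8.2421 = 0.2515  (Starbucks)
  w_1 = 0.160712·2.1413 + 0.006121·8.4951 = 0.3961  (Pfizer)
  w_2 = 0.160712·0.9217 + 0.006121·18.4855 = 0.2613  (Chevron)
  w_3 = 0.160712·0.2020 + 0.006121·9.5711 = 0.0911  (Merck)
Σw_i=1.0000  μᵀw=0.1380
σ²=wᵀΣw=λ₁·μ_p+λ₂ = 0.160712·0.138 + 0.006121 = 0.028299 ≈ 0.0283

0.2515  0.3961  0.2613  0.0911


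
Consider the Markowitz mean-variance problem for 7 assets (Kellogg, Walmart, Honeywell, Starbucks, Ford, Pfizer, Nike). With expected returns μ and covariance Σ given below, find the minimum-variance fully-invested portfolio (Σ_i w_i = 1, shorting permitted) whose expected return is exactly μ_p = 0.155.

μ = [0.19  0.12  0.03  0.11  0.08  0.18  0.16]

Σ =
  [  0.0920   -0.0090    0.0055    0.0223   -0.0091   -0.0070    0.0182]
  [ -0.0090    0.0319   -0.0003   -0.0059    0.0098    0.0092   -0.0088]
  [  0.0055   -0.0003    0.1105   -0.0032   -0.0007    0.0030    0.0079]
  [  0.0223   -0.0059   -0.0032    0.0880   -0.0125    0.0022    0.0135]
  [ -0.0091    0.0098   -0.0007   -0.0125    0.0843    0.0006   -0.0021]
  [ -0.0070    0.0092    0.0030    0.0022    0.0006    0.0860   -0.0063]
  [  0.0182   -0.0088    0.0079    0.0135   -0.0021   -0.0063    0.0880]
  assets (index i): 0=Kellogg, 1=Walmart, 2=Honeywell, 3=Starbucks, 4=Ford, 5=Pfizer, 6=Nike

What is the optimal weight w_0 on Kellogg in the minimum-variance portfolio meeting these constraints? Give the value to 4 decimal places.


0.2173

g=Σ⁻¹μ = [2.1546  4.2048  0.0204  0.7771  0.8400  1.9262  1.8299]
h=Σ⁻¹𝟙 = [10.6347  33.4742  7.9585  10.8434  11.0034  9.0900  11.0470]
a=μᵀg=1.706751  b=𝟙ᵀg=11.753037  c=𝟙ᵀh=94.051302  D=ac−b²=22.388300
λ₁=(c·0.155−b)/D = (94.051302·0.155−11.753037)/22.388300 = 0.126178
λ₂=(a−b·0.155)/D = (1.706751−11.753037·0.155)/22.388300 = -0.005135
w* = 0.126178·g + -0.005135·h:
  w_0 = 0.126178·2.1546 + -0.005135·10.6347 = 0.2173  (Kellogg)
  w_1 = 0.126178·4.2048 + -0.005135·33.4742 = 0.3587  (Walmart)
  w_2 = 0.126178·0.0204 + -0.005135·7.9585 = -0.0383  (Honeywell)
  w_3 = 0.126178·0.7771 + -0.005135·10.8434 = 0.0424  (Starbucks)
  w_4 = 0.126178·0.8400 + -0.005135·11.0034 = 0.0495  (Ford)
  w_5 = 0.126178·1.9262 + -0.005135·9.0900 = 0.1964  (Pfizer)
  w_6 = 0.126178·1.8299 + -0.005135·11.0470 = 0.1742  (Nike)
Σw_i=1.0000  μᵀw=0.1550
σ²=wᵀΣw=λ₁·μ_p+λ₂ = 0.126178·0.155 + -0.005135 = 0.014422 ≈ 0.0144


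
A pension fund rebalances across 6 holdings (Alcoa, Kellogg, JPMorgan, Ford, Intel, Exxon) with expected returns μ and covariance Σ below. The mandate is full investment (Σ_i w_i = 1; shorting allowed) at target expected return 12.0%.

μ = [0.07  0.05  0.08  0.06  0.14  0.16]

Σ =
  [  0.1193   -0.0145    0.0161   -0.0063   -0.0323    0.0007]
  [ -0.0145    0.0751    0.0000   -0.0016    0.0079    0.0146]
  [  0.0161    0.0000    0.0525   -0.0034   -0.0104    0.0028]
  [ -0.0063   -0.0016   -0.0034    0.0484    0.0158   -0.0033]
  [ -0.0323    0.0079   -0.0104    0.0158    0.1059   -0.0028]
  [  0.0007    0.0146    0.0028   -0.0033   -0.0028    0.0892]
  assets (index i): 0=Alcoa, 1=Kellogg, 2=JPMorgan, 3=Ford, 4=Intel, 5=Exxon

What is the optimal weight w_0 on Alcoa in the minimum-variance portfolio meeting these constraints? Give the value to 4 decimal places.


u=Σ⁻¹μ = [0.9033  0.3494  1.5406  1.0723  1.6096  1.7713]
v=Σ⁻¹𝟙 = [11.4634  12.9740  18.5442  20.9715  10.9158  9.5336]
a=μᵀu=0.777042  b=𝟙ᵀu=7.246557  c=𝟙ᵀv=84.402560  D=ac−b²=13.071760
λ₁=(c·0.120−b)/D = (84.402560·0.120−7.246557)/13.071760 = 0.220456
λ₂=(a−b·0.120)/D = (0.777042−7.246557·0.120)/13.071760 = -0.007080
w* = 0.220456·u + -0.007080·v:
  w_0 = 0.220456·0.9033 + -0.007080·11.4634 = 0.1180  (Alcoa)
  w_1 = 0.220456·0.3494 + -0.007080·12.9740 = -0.0148  (Kellogg)
  w_2 = 0.220456·1.5406 + -0.007080·18.5442 = 0.2084  (JPMorgan)
  w_3 = 0.220456·1.0723 + -0.007080·20.9715 = 0.0879  (Ford)
  w_4 = 0.220456·1.6096 + -0.007080·10.9158 = 0.2776  (Intel)
  w_5 = 0.220456·1.7713 + -0.007080·9.5336 = 0.3230  (Exxon)
Σw_i=1.0000  μᵀw=0.1200
σ²=wᵀΣw=λ₁·μ_p+λ₂ = 0.220456·0.120 + -0.007080 = 0.019375 ≈ 0.0194

0.1180


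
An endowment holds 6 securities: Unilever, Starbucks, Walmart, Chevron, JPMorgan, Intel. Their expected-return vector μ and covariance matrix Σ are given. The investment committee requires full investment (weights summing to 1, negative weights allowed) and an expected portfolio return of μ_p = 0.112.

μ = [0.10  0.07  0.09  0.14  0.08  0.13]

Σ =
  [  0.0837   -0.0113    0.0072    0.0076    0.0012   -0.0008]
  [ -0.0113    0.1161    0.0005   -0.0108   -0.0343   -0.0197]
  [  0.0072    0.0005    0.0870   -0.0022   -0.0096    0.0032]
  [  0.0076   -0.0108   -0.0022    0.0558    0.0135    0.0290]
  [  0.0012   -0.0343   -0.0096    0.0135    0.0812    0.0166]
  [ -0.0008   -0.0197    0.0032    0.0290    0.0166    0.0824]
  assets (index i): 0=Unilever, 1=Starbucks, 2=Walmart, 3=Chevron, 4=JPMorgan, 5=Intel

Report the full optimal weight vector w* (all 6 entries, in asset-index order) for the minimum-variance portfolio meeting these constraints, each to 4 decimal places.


0.1392  0.1412  0.1244  0.3597  0.0794  0.1560

u=Σ⁻¹μ = [1.1129  1.3942  1.0749  1.8746  1.1719  0.9842]
v=Σ⁻¹𝟙 = [12.0082  17.3295  12.2931  11.6032  17.2744  8.3545]
a=μᵀu=0.789769  b=𝟙ᵀu=7.612743  c=𝟙ᵀv=78.862848  D=ac−b²=4.329604
λ₁=(c·0.112−b)/D = (78.862848·0.112−7.612743)/4.329604 = 0.281757
λ₂=(a−b·0.112)/D = (0.789769−7.612743·0.112)/4.329604 = -0.014518
w* = 0.281757·u + -0.014518·v:
  w_0 = 0.281757·1.1129 + -0.014518·12.0082 = 0.1392  (Unilever)
  w_1 = 0.281757·1.3942 + -0.014518·17.3295 = 0.1412  (Starbucks)
  w_2 = 0.281757·1.0749 + -0.014518·12.2931 = 0.1244  (Walmart)
  w_3 = 0.281757·1.8746 + -0.014518·11.6032 = 0.3597  (Chevron)
  w_4 = 0.281757·1.1719 + -0.014518·17.2744 = 0.0794  (JPMorgan)
  w_5 = 0.281757·0.9842 + -0.014518·8.3545 = 0.1560  (Intel)
Σw_i=1.0000  μᵀw=0.1120
σ²=wᵀΣw=λ₁·μ_p+λ₂ = 0.281757·0.112 + -0.014518 = 0.017039 ≈ 0.0170


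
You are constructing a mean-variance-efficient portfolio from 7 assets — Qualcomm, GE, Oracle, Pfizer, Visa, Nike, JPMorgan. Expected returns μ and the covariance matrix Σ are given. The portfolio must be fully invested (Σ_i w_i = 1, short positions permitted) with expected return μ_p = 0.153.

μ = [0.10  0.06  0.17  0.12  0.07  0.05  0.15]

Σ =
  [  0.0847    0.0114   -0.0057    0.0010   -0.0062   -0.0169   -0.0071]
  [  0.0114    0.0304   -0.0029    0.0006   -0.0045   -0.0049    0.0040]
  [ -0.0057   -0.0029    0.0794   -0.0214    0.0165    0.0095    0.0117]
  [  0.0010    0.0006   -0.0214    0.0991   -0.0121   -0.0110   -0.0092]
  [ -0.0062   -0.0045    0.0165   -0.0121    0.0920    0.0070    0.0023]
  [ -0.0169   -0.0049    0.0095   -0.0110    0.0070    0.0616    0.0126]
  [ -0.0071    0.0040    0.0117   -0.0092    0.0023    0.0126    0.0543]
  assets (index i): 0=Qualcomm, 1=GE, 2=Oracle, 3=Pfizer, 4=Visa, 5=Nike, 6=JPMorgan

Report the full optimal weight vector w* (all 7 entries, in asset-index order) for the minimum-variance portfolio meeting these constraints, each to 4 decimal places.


u=Σ⁻¹μ = [1.5257  1.4725  2.2596  2.0772  0.6816  0.7792  2.5088]
v=Σ⁻¹𝟙 = [14.0782  31.6667  12.7485  17.3220  11.5292  19.7653  13.0374]
a=μᵀu=1.337312  b=𝟙ᵀu=11.304624  c=𝟙ᵀv=120.147300  D=ac−b²=32.879875
λ₁=(c·0.153−b)/D = (120.147300·0.153−11.304624)/32.879875 = 0.215266
λ₂=(a−b·0.153)/D = (1.337312−11.304624·0.153)/32.879875 = -0.011931
w* = 0.215266·u + -0.011931·v:
  w_0 = 0.215266·1.5257 + -0.011931·14.0782 = 0.1605  (Qualcomm)
  w_1 = 0.215266·1.4725 + -0.011931·31.6667 = -0.0608  (GE)
  w_2 = 0.215266·2.2596 + -0.011931·12.7485 = 0.3343  (Oracle)
  w_3 = 0.215266·2.0772 + -0.011931·17.3220 = 0.2405  (Pfizer)
  w_4 = 0.215266·0.6816 + -0.011931·11.5292 = 0.0092  (Visa)
  w_5 = 0.215266·0.7792 + -0.011931·19.7653 = -0.0681  (Nike)
  w_6 = 0.215266·2.5088 + -0.011931·13.0374 = 0.3845  (JPMorgan)
Σw_i=1.0000  μᵀw=0.1530
σ²=wᵀΣw=λ₁·μ_p+λ₂ = 0.215266·0.153 + -0.011931 = 0.021004 ≈ 0.0210

0.1605  -0.0608  0.3343  0.2405  0.0092  -0.0681  0.3845


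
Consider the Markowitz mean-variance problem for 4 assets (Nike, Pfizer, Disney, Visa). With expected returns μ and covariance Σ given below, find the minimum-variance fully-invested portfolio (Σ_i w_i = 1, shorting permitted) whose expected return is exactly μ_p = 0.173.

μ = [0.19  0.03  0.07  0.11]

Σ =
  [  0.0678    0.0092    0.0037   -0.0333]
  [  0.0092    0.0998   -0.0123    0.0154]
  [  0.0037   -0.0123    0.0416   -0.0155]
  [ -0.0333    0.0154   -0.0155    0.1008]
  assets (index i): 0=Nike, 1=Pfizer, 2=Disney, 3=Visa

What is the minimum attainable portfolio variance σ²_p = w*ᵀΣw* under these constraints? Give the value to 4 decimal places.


0.0274

u=Σ⁻¹μ = [4.1006  -0.2308  2.3064  2.8358]
v=Σ⁻¹𝟙 = [22.0272  8.7709  32.4397  20.8457]
a=μᵀu=1.245588  b=𝟙ᵀu=9.012099  c=𝟙ᵀv=84.083453  D=ac−b²=23.515383
λ₁=(c·0.173−b)/D = (84.083453·0.173−9.012099)/23.515383 = 0.235350
λ₂=(a−b·0.173)/D = (1.245588−9.012099·0.173)/23.515383 = -0.013332
w* = 0.235350·u + -0.013332·v:
  w_0 = 0.235350·4.1006 + -0.013332·22.0272 = 0.6714  (Nike)
  w_1 = 0.235350·-0.2308 + -0.013332·8.7709 = -0.1712  (Pfizer)
  w_2 = 0.235350·2.3064 + -0.013332·32.4397 = 0.1103  (Disney)
  w_3 = 0.235350·2.8358 + -0.013332·20.8457 = 0.3895  (Visa)
Σw_i=1.0000  μᵀw=0.1730
σ²=wᵀΣw=λ₁·μ_p+λ₂ = 0.235350·0.173 + -0.013332 = 0.027384 ≈ 0.0274


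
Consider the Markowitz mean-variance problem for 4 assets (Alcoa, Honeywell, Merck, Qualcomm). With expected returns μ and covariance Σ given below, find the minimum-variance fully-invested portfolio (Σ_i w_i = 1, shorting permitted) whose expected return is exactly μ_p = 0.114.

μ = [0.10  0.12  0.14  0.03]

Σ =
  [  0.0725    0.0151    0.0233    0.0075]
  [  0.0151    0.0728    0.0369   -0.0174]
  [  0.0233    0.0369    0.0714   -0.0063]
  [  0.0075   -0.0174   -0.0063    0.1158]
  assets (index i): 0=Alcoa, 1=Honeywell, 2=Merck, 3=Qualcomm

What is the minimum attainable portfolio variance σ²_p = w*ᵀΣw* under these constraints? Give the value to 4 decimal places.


p=Σ⁻¹μ = [0.7293  0.9570  1.2656  0.4245]
q=Σ⁻¹𝟙 = [8.3633  11.1815  6.3908  10.1217]
a=μᵀp=0.377700  b=𝟙ᵀp=3.376475  c=𝟙ᵀq=36.057327  D=ac−b²=2.218250
λ₁=(c·0.114−b)/D = (36.057327·0.114−3.376475)/2.218250 = 0.330919
λ₂=(a−b·0.114)/D = (0.377700−3.376475·0.114)/2.218250 = -0.003254
w* = 0.330919·p + -0.003254·q:
  w_0 = 0.330919·0.7293 + -0.003254·8.3633 = 0.2141  (Alcoa)
  w_1 = 0.330919·0.9570 + -0.003254·11.1815 = 0.2803  (Honeywell)
  w_2 = 0.330919·1.2656 + -0.003254·6.3908 = 0.3980  (Merck)
  w_3 = 0.330919·0.4245 + -0.003254·10.1217 = 0.1075  (Qualcomm)
Σw_i=1.0000  μᵀw=0.1140
σ²=wᵀΣw=λ₁·μ_p+λ₂ = 0.330919·0.114 + -0.003254 = 0.034471 ≈ 0.0345

0.0345


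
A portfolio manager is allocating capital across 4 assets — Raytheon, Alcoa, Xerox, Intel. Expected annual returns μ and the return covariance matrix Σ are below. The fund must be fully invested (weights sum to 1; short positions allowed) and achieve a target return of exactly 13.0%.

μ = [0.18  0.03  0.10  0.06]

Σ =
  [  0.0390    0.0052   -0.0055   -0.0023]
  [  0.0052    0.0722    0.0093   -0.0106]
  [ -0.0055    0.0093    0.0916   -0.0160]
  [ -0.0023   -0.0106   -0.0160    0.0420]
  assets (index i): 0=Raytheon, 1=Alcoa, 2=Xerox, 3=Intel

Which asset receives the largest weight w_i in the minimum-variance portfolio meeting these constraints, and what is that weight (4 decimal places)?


x=Σ⁻¹μ = [4.9881  0.1818  1.7976  2.4324]
y=Σ⁻¹𝟙 = [28.2155  14.8262  17.3423  35.7031]
a=μᵀx=1.229022  b=𝟙ᵀx=9.399980  c=𝟙ᵀy=96.086970  D=ac−b²=29.733324
λ₁=(c·0.130−b)/D = (96.086970·0.130−9.399980)/29.733324 = 0.103968
λ₂=(a−b·0.130)/D = (1.229022−9.399980·0.130)/29.733324 = 0.000236
w* = 0.103968·x + 0.000236·y:
  w_0 = 0.103968·4.9881 + 0.000236·28.2155 = 0.5253  (Raytheon)
  w_1 = 0.103968·0.1818 + 0.000236·14.8262 = 0.0224  (Alcoa)
  w_2 = 0.103968·1.7976 + 0.000236·17.3423 = 0.1910  (Xerox)
  w_3 = 0.103968·2.4324 + 0.000236·35.7031 = 0.2613  (Intel)
Σw_i=1.0000  μᵀw=0.1300
σ²=wᵀΣw=λ₁·μ_p+λ₂ = 0.103968·0.130 + 0.000236 = 0.013752 ≈ 0.0138

Raytheon (0.5253)


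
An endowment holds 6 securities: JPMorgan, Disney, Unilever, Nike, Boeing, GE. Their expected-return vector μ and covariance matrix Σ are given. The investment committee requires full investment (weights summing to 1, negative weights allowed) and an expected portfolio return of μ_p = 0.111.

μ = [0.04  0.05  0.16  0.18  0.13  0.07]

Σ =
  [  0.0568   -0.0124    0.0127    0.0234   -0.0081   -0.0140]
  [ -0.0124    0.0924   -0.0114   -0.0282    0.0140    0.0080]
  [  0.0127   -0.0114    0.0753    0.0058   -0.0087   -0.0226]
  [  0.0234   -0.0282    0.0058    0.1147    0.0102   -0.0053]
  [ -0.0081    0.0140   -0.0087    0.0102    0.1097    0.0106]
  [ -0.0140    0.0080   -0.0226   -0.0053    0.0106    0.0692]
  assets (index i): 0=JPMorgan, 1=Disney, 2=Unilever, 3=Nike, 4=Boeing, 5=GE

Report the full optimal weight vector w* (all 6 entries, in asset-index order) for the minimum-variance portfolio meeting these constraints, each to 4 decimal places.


0.1061  0.1452  0.2768  0.1483  0.0977  0.2259

u=Σ⁻¹μ = [0.2273  1.1194  2.7840  1.6569  0.9500  1.8187]
v=Σ⁻¹𝟙 = [20.0014  15.2054  19.1997  7.7977  7.2763  22.4926]
a=μᵀu=1.059551  b=𝟙ᵀu=8.556258  c=𝟙ᵀv=91.973069  D=ac−b²=24.240579
λ₁=(c·0.111−b)/D = (91.973069·0.111−8.556258)/24.240579 = 0.068181
λ₂=(a−b·0.111)/D = (1.059551−8.556258·0.111)/24.240579 = 0.004530
w* = 0.068181·u + 0.004530·v:
  w_0 = 0.068181·0.2273 + 0.004530·20.0014 = 0.1061  (JPMorgan)
  w_1 = 0.068181·1.1194 + 0.004530·15.2054 = 0.1452  (Disney)
  w_2 = 0.068181·2.7840 + 0.004530·19.1997 = 0.2768  (Unilever)
  w_3 = 0.068181·1.6569 + 0.004530·7.7977 = 0.1483  (Nike)
  w_4 = 0.068181·0.9500 + 0.004530·7.2763 = 0.0977  (Boeing)
  w_5 = 0.068181·1.8187 + 0.004530·22.4926 = 0.2259  (GE)
Σw_i=1.0000  μᵀw=0.1110
σ²=wᵀΣw=λ₁·μ_p+λ₂ = 0.068181·0.111 + 0.004530 = 0.012098 ≈ 0.0121


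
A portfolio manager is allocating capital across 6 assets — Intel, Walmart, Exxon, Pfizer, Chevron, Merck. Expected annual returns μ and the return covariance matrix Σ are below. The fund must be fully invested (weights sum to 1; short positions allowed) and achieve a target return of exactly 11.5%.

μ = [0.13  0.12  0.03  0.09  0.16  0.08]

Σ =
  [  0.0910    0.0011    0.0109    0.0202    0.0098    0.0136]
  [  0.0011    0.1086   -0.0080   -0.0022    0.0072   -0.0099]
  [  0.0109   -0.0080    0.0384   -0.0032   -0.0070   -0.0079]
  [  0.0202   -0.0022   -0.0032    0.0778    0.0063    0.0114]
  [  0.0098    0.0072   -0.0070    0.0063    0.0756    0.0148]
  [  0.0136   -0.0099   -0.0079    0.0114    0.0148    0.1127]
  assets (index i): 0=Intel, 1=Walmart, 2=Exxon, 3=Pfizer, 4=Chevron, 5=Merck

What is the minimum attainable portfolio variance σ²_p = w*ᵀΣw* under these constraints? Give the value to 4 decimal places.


g=Σ⁻¹μ = [0.8084  1.1282  1.2918  0.8115  1.8631  0.4752]
h=Σ⁻¹𝟙 = [1.5527  11.9148  33.1916  11.8094  12.1666  9.2667]
a=μᵀg=0.688377  b=𝟙ᵀg=6.378207  c=𝟙ᵀh=79.901772  D=ac−b²=14.321040
λ₁=(c·0.115−b)/D = (79.901772·0.115−6.378207)/14.321040 = 0.196249
λ₂=(a−b·0.115)/D = (0.688377−6.378207·0.115)/14.321040 = -0.003150
w* = 0.196249·g + -0.003150·h:
  w_0 = 0.196249·0.8084 + -0.003150·1.5527 = 0.1538  (Intel)
  w_1 = 0.196249·1.1282 + -0.003150·11.9148 = 0.1839  (Walmart)
  w_2 = 0.196249·1.2918 + -0.003150·33.1916 = 0.1490  (Exxon)
  w_3 = 0.196249·0.8115 + -0.003150·11.8094 = 0.1220  (Pfizer)
  w_4 = 0.196249·1.8631 + -0.003150·12.1666 = 0.3273  (Chevron)
  w_5 = 0.196249·0.4752 + -0.003150·9.2667 = 0.0641  (Merck)
Σw_i=1.0000  μᵀw=0.1150
σ²=wᵀΣw=λ₁·μ_p+λ₂ = 0.196249·0.115 + -0.003150 = 0.019418 ≈ 0.0194

0.0194


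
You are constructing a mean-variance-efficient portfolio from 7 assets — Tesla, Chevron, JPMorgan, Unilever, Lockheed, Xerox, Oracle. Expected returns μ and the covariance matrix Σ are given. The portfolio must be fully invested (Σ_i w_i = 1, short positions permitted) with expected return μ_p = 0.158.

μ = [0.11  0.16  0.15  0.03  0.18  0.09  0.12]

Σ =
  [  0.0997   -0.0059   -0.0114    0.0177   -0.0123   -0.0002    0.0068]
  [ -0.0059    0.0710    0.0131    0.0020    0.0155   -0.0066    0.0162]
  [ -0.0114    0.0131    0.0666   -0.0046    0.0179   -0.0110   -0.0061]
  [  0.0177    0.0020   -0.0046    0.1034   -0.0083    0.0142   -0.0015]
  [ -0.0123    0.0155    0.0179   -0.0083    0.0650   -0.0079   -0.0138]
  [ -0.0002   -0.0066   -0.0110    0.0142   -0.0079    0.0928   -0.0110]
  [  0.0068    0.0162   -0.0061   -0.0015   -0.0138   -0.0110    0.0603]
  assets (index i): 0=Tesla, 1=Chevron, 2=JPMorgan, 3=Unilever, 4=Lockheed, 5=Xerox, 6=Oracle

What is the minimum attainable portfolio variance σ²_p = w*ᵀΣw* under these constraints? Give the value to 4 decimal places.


0.0179

g=Σ⁻¹μ = [1.5633  0.8263  2.0924  0.1373  3.1449  1.8665  2.8671]
h=Σ⁻¹𝟙 = [11.5774  3.4523  16.2832  8.0876  20.3397  16.2947  23.8265]
a=μᵀg=1.700267  b=𝟙ᵀg=12.497833  c=𝟙ᵀh=99.861306  D=ac−b²=13.595059
λ₁=(c·0.158−b)/D = (99.861306·0.158−12.497833)/13.595059 = 0.241283
λ₂=(a−b·0.158)/D = (1.700267−12.497833·0.158)/13.595059 = -0.020183
w* = 0.241283·g + -0.020183·h:
  w_0 = 0.241283·1.5633 + -0.020183·11.5774 = 0.1435  (Tesla)
  w_1 = 0.241283·0.8263 + -0.020183·3.4523 = 0.1297  (Chevron)
  w_2 = 0.241283·2.0924 + -0.020183·16.2832 = 0.1762  (JPMorgan)
  w_3 = 0.241283·0.1373 + -0.020183·8.0876 = -0.1301  (Unilever)
  w_4 = 0.241283·3.1449 + -0.020183·20.3397 = 0.3483  (Lockheed)
  w_5 = 0.241283·1.8665 + -0.020183·16.2947 = 0.1215  (Xerox)
  w_6 = 0.241283·2.8671 + -0.020183·23.8265 = 0.2109  (Oracle)
Σw_i=1.0000  μᵀw=0.1580
σ²=wᵀΣw=λ₁·μ_p+λ₂ = 0.241283·0.158 + -0.020183 = 0.017940 ≈ 0.0179
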